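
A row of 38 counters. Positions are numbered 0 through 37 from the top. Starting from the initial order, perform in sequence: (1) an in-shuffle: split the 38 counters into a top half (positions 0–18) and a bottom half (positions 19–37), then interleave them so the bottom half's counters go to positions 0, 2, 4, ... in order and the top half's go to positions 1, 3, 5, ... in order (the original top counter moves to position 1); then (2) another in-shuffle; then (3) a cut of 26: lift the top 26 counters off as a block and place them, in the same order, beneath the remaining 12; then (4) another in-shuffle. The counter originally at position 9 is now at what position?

25

Track the counter from position 9 forward through each operation:
  after op 1 (in-shuffle): 9 → 19
  after op 2 (in-shuffle): 19 → 0
  after op 3 (cut 26): 0 → 12
  after op 4 (in-shuffle): 12 → 25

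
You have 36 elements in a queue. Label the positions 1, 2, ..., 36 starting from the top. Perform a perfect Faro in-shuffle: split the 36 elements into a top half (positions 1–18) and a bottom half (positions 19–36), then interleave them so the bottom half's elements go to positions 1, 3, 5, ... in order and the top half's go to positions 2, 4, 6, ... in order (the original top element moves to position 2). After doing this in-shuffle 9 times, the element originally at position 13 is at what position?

33

Track the element's position through each in-shuffle:
13 → 26 → 15 → 30 → 23 → 9 → 18 → 36 → 35 → 33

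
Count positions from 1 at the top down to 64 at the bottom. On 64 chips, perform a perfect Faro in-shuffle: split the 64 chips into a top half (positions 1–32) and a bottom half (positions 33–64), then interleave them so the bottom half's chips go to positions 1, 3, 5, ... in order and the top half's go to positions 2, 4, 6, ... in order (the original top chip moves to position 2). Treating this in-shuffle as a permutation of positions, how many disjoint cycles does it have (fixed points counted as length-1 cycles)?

Trace each unvisited position around until it returns:
(1 2 4 8 16 32 ... len 12) (3 6 12 24 48 31 ... len 12) (5 10 20 40 15 30 ... len 12) (7 14 28 56 47 29 ... len 12) (11 22 44 23 46 27 ... len 12) (13 26 52 39)
6 cycles in total.

6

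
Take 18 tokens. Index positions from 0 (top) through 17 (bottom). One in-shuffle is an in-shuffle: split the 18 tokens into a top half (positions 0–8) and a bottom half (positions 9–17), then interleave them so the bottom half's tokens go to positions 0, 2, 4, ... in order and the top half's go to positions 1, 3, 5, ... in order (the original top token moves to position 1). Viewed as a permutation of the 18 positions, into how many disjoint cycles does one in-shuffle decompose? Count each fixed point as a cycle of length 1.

1

Trace each unvisited position around until it returns:
(0 1 3 7 15 12 ... len 18)
1 cycle in total.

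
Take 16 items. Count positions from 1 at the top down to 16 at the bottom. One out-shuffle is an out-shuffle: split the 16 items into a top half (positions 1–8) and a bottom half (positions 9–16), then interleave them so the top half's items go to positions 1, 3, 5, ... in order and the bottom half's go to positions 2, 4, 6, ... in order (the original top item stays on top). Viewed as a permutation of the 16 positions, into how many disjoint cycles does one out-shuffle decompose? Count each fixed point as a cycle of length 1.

6

Trace each unvisited position around until it returns:
(1) (2 3 5 9) (4 7 13 10) (6 11) (8 15 14 12) (16)
6 cycles in total.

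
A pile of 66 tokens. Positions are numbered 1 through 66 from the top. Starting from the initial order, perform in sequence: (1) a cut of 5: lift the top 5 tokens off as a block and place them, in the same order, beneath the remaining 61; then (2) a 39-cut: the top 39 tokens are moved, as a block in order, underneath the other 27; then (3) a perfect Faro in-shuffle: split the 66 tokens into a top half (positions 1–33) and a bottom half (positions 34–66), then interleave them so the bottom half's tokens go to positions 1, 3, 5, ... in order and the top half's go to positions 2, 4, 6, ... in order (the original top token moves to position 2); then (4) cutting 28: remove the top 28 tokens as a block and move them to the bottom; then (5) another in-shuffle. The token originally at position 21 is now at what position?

47

Track the token from position 21 forward through each operation:
  after op 1 (cut 5): 21 → 16
  after op 2 (cut 39): 16 → 43
  after op 3 (in-shuffle): 43 → 19
  after op 4 (cut 28): 19 → 57
  after op 5 (in-shuffle): 57 → 47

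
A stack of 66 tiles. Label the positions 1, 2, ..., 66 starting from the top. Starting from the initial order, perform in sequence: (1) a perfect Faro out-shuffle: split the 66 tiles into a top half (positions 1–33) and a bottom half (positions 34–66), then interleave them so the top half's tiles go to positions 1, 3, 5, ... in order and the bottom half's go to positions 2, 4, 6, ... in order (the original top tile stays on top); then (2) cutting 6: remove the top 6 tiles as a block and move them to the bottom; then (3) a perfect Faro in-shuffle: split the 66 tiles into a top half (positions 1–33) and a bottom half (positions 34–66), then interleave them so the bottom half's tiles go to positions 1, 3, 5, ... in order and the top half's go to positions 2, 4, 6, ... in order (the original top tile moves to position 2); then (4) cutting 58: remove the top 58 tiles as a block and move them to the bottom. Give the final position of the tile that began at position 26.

Track the tile from position 26 forward through each operation:
  after op 1 (out-shuffle): 26 → 51
  after op 2 (cut 6): 51 → 45
  after op 3 (in-shuffle): 45 → 23
  after op 4 (cut 58): 23 → 31

31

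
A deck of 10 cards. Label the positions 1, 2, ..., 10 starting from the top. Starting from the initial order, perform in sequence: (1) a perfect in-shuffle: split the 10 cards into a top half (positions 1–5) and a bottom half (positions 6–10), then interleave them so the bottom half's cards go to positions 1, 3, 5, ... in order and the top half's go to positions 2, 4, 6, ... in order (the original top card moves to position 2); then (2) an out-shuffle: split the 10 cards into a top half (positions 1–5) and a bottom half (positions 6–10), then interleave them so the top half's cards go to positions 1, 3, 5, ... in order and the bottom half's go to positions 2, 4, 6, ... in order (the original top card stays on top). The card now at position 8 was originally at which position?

Undo the operations in reverse order, starting from position 8:
  undo op 2 (out-shuffle, from bottom half): 8 ← 9
  undo op 1 (in-shuffle, from bottom half): 9 ← 10
So the card at position 8 came from original position 10.

10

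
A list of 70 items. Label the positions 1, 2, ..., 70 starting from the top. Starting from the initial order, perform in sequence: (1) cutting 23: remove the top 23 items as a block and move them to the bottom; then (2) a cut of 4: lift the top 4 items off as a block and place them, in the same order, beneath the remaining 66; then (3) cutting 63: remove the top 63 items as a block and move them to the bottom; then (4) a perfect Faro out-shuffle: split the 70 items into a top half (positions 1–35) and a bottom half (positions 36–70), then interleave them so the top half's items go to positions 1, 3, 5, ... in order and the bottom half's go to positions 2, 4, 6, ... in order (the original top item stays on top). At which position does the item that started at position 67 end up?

24

Track the item from position 67 forward through each operation:
  after op 1 (cut 23): 67 → 44
  after op 2 (cut 4): 44 → 40
  after op 3 (cut 63): 40 → 47
  after op 4 (out-shuffle): 47 → 24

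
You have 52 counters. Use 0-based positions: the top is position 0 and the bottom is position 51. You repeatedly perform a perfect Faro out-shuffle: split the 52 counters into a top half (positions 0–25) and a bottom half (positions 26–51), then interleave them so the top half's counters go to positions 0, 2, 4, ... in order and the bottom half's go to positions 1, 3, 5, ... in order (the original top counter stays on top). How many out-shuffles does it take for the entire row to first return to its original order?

8

The out-shuffle permutes the 52 positions with cycle lengths [1, 1, 2, 8, 8, 8, 8, 8, 8].
Every counter is home exactly when every cycle has completed a whole number of laps, i.e. after lcm(1, 2, 8) = 8 out-shuffles.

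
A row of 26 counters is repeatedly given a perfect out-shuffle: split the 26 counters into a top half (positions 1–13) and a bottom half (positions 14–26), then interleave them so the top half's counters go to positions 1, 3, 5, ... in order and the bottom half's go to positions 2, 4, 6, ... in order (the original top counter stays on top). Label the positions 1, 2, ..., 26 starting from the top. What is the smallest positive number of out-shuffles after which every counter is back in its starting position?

The out-shuffle permutes the 26 positions with cycle lengths [1, 1, 4, 20].
Every counter is home exactly when every cycle has completed a whole number of laps, i.e. after lcm(1, 4, 20) = 20 out-shuffles.

20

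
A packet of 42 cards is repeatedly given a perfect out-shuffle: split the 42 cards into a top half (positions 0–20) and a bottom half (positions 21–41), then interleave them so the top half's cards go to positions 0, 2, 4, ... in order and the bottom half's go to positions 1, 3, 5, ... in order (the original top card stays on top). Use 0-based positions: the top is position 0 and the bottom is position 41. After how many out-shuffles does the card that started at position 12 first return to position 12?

Follow position 12 under repeated out-shuffles:
12 → 24 → 7 → 14 → 28 → 15 → 30 → 19 → 38 → 35 → 29 → 17 → 34 → 27 → 13 → 26 → 11 → 22 → 3 → 6 → 12
It first returns after 20 out-shuffles.

20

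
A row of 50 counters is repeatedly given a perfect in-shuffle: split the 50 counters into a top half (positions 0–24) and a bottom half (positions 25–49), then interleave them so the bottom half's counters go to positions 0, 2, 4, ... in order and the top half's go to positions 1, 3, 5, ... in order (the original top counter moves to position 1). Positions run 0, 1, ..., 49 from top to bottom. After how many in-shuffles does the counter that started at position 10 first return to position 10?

Follow position 10 under repeated in-shuffles:
10 → 21 → 43 → 36 → 22 → 45 → 40 → 30 → 10
It first returns after 8 in-shuffles.

8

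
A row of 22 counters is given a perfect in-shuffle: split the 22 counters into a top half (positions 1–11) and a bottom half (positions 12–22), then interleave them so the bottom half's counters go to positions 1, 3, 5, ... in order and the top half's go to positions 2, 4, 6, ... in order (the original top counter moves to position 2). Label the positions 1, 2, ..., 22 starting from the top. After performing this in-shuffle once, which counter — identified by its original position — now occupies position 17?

20

Work backwards from position 17, undoing one in-shuffle at a time:
17 ← 20
So the counter now at position 17 started at position 20.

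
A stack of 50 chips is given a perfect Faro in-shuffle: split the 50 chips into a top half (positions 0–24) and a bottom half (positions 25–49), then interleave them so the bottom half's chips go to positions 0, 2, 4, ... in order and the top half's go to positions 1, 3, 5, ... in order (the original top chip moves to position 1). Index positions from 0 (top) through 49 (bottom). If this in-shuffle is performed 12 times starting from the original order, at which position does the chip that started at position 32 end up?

17

Track the chip's position through each in-shuffle:
32 → 14 → 29 → 8 → 17 → 35 → 20 → 41 → 32 → 14 → 29 → 8 → 17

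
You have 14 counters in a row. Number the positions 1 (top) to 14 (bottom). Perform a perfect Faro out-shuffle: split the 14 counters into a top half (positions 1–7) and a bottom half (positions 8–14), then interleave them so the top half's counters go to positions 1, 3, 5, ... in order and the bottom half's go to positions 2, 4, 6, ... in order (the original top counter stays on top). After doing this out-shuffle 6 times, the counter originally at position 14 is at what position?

14

Position 14 is a fixed point of every out-shuffle, so the counter never moves.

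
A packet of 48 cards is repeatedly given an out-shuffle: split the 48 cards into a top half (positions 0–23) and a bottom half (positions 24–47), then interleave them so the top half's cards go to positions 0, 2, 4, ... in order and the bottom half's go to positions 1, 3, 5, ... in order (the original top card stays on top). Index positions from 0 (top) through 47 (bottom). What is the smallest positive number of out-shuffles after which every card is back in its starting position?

23

The out-shuffle permutes the 48 positions with cycle lengths [1, 1, 23, 23].
Every card is home exactly when every cycle has completed a whole number of laps, i.e. after lcm(1, 23) = 23 out-shuffles.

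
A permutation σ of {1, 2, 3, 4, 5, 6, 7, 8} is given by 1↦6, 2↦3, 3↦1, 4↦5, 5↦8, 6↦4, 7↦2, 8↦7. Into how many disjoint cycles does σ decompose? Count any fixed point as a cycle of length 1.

1

Cycle decomposition: (1 6 4 5 8 7 2 3).
1 cycle.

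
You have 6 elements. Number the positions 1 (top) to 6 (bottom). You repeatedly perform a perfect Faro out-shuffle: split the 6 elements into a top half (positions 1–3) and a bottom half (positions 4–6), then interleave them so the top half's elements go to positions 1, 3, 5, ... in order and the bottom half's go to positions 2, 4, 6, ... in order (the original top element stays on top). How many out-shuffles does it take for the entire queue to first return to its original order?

4

The out-shuffle permutes the 6 positions with cycle lengths [1, 1, 4].
Every element is home exactly when every cycle has completed a whole number of laps, i.e. after lcm(1, 4) = 4 out-shuffles.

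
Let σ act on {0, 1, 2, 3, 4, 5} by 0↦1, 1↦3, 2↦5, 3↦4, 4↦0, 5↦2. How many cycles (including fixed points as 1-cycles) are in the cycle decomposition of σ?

Cycle decomposition: (0 1 3 4) (2 5).
2 cycles.

2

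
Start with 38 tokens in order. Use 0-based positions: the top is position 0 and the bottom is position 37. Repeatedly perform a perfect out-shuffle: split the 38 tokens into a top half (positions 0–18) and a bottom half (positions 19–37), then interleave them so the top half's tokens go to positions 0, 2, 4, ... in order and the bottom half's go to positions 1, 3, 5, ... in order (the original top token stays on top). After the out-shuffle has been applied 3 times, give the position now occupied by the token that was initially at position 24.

Track the token's position through each out-shuffle:
24 → 11 → 22 → 7

7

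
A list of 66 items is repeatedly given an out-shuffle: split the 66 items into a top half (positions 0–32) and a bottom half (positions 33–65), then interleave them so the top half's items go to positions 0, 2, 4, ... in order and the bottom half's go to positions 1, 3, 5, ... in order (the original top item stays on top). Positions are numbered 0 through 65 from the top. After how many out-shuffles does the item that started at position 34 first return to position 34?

Follow position 34 under repeated out-shuffles:
34 → 3 → 6 → 12 → 24 → 48 → 31 → 62 → 59 → 53 → 41 → 17 → 34
It first returns after 12 out-shuffles.

12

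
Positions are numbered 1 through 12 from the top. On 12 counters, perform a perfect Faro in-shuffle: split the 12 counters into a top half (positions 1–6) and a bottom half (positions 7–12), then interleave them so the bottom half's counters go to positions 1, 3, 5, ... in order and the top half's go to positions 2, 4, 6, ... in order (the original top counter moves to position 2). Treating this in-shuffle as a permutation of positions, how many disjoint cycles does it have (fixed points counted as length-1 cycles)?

1

Trace each unvisited position around until it returns:
(1 2 4 8 3 6 ... len 12)
1 cycle in total.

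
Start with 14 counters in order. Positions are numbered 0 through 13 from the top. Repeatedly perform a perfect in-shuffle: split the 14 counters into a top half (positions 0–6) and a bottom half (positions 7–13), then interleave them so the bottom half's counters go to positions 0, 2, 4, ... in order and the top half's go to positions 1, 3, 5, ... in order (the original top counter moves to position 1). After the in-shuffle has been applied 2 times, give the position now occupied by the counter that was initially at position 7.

1

Track the counter's position through each in-shuffle:
7 → 0 → 1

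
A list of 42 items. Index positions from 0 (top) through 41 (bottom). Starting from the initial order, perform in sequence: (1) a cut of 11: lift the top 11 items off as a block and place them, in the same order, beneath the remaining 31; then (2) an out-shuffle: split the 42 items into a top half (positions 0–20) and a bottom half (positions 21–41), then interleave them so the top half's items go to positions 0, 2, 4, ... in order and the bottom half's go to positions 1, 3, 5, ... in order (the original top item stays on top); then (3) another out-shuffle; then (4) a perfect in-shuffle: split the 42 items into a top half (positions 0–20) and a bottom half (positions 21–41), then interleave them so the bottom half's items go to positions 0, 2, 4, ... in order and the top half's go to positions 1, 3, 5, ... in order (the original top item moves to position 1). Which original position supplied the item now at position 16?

7

Undo the operations in reverse order, starting from position 16:
  undo op 4 (in-shuffle, from bottom half): 16 ← 29
  undo op 3 (out-shuffle, from bottom half): 29 ← 35
  undo op 2 (out-shuffle, from bottom half): 35 ← 38
  undo op 1 (cut 11): 38 ← 7
So the item at position 16 came from original position 7.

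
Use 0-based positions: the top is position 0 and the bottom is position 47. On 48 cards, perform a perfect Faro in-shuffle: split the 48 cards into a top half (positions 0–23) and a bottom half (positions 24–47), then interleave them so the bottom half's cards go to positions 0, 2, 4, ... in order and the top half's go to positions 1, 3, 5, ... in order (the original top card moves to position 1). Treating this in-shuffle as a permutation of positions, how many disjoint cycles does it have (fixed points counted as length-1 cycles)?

4

Trace each unvisited position around until it returns:
(0 1 3 7 15 31 ... len 21) (2 5 11 23 47 46 ... len 21) (6 13 27) (20 41 34)
4 cycles in total.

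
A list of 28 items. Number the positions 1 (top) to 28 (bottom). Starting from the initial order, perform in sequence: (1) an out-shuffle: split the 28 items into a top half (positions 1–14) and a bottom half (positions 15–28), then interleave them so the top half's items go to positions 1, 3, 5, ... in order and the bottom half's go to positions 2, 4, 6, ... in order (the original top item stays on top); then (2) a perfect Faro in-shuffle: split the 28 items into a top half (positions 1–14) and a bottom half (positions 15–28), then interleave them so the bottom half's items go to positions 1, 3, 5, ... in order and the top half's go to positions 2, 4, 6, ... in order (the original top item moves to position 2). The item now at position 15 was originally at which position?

Undo the operations in reverse order, starting from position 15:
  undo op 2 (in-shuffle, from bottom half): 15 ← 22
  undo op 1 (out-shuffle, from bottom half): 22 ← 25
So the item at position 15 came from original position 25.

25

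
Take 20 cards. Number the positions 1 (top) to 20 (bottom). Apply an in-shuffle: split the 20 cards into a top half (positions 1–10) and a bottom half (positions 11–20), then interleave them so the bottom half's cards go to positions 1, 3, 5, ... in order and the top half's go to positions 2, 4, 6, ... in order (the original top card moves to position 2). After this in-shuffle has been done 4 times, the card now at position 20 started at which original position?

Work backwards from position 20, undoing one in-shuffle at a time:
20 ← 10 ← 5 ← 13 ← 17
So the card now at position 20 started at position 17.

17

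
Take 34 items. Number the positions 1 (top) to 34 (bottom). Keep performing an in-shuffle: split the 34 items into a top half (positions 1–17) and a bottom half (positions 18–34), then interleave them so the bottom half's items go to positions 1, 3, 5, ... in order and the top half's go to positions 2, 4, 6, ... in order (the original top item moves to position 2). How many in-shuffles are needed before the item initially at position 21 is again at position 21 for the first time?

Follow position 21 under repeated in-shuffles:
21 → 7 → 14 → 28 → 21
It first returns after 4 in-shuffles.

4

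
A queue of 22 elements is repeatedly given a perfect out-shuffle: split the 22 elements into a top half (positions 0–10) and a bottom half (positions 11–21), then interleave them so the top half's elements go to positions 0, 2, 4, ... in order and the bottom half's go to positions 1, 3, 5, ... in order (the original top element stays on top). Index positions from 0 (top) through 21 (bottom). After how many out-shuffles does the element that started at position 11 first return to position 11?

6

Follow position 11 under repeated out-shuffles:
11 → 1 → 2 → 4 → 8 → 16 → 11
It first returns after 6 out-shuffles.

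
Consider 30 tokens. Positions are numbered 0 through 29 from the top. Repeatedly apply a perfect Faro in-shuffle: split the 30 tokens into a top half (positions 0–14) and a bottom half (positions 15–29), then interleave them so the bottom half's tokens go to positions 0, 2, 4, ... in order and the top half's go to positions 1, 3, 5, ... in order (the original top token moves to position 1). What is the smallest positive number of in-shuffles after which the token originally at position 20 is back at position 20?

5

Follow position 20 under repeated in-shuffles:
20 → 10 → 21 → 12 → 25 → 20
It first returns after 5 in-shuffles.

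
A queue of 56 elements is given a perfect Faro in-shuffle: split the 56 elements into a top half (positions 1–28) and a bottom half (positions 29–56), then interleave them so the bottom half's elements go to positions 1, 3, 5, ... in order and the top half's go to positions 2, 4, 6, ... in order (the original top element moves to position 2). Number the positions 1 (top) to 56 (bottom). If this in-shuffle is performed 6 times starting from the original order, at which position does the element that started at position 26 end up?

Track the element's position through each in-shuffle:
26 → 52 → 47 → 37 → 17 → 34 → 11

11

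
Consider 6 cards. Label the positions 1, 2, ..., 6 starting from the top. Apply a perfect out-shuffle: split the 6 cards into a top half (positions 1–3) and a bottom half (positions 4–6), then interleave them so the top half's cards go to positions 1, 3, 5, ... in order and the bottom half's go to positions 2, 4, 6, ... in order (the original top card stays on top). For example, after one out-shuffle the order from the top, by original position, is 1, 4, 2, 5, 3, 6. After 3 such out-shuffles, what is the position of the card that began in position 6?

6

Position 6 is a fixed point of every out-shuffle, so the card never moves.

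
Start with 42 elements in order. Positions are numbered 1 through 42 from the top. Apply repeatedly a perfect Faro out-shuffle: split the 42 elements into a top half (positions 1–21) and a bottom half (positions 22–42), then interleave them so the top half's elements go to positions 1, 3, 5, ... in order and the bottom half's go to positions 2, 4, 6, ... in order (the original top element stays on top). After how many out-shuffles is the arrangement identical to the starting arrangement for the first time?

The out-shuffle permutes the 42 positions with cycle lengths [1, 1, 20, 20].
Every element is home exactly when every cycle has completed a whole number of laps, i.e. after lcm(1, 20) = 20 out-shuffles.

20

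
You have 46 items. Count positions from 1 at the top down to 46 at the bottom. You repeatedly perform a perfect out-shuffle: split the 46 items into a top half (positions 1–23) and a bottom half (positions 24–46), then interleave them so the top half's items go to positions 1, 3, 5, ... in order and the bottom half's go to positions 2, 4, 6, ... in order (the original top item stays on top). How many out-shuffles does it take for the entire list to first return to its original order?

The out-shuffle permutes the 46 positions with cycle lengths [1, 1, 2, 4, 4, 4, 6, 12, 12].
Every item is home exactly when every cycle has completed a whole number of laps, i.e. after lcm(1, 2, 4, 6, 12) = 12 out-shuffles.

12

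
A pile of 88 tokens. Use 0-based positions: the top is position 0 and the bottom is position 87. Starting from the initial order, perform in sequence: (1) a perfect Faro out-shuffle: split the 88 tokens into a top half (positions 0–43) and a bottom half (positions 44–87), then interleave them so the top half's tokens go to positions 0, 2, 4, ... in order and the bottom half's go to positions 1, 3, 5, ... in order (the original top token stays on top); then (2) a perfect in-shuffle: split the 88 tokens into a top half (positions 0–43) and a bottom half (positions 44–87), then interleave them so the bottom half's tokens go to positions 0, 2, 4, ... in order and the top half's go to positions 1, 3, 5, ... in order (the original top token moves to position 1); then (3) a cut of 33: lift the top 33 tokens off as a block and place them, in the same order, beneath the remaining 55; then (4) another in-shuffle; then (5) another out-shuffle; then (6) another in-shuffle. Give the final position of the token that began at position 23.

Track the token from position 23 forward through each operation:
  after op 1 (out-shuffle): 23 → 46
  after op 2 (in-shuffle): 46 → 4
  after op 3 (cut 33): 4 → 59
  after op 4 (in-shuffle): 59 → 30
  after op 5 (out-shuffle): 30 → 60
  after op 6 (in-shuffle): 60 → 32

32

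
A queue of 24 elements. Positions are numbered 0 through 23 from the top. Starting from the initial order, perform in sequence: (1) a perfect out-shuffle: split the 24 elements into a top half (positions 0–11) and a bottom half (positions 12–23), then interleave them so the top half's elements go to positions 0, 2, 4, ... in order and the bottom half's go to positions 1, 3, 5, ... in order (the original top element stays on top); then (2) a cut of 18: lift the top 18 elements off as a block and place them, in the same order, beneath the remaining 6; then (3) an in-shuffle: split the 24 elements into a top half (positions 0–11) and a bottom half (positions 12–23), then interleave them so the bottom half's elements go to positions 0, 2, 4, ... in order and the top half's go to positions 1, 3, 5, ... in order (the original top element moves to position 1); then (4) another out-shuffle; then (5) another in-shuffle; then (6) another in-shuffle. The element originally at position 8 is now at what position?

Track the element from position 8 forward through each operation:
  after op 1 (out-shuffle): 8 → 16
  after op 2 (cut 18): 16 → 22
  after op 3 (in-shuffle): 22 → 20
  after op 4 (out-shuffle): 20 → 17
  after op 5 (in-shuffle): 17 → 10
  after op 6 (in-shuffle): 10 → 21

21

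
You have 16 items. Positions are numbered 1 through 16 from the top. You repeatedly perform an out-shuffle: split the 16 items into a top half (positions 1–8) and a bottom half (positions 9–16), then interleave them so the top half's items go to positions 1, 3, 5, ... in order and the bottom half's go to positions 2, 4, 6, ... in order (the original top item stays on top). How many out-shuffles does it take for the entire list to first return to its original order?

The out-shuffle permutes the 16 positions with cycle lengths [1, 1, 2, 4, 4, 4].
Every item is home exactly when every cycle has completed a whole number of laps, i.e. after lcm(1, 2, 4) = 4 out-shuffles.

4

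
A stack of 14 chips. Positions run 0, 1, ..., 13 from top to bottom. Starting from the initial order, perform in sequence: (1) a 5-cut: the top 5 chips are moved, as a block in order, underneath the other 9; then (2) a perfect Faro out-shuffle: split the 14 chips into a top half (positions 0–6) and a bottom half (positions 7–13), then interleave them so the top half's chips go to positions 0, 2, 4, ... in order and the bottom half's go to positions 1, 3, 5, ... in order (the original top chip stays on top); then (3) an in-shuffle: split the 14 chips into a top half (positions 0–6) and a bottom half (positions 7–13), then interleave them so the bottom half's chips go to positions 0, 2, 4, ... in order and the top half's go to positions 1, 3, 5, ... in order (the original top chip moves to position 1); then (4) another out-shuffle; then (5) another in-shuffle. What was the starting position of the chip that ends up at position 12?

Undo the operations in reverse order, starting from position 12:
  undo op 5 (in-shuffle, from bottom half): 12 ← 13
  undo op 4 (out-shuffle, from bottom half): 13 ← 13
  undo op 3 (in-shuffle, from top half): 13 ← 6
  undo op 2 (out-shuffle, from top half): 6 ← 3
  undo op 1 (cut 5): 3 ← 8
So the chip at position 12 came from original position 8.

8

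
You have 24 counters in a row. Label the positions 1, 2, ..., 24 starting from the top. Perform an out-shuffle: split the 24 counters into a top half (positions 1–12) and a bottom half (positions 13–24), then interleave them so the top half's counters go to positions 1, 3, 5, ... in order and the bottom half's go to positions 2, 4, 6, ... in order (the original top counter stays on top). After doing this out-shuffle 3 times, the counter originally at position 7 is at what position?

Track the counter's position through each out-shuffle:
7 → 13 → 2 → 3

3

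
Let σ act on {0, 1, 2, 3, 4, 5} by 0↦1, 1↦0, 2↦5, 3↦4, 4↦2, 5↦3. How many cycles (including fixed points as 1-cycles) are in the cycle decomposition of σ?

2

Cycle decomposition: (0 1) (2 5 3 4).
2 cycles.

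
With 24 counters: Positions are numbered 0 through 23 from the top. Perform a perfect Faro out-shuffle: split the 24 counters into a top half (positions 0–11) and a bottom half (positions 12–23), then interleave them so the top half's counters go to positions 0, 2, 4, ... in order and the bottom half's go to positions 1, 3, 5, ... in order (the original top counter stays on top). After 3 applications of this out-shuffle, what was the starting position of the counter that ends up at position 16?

Work backwards from position 16, undoing one out-shuffle at a time:
16 ← 8 ← 4 ← 2
So the counter now at position 16 started at position 2.

2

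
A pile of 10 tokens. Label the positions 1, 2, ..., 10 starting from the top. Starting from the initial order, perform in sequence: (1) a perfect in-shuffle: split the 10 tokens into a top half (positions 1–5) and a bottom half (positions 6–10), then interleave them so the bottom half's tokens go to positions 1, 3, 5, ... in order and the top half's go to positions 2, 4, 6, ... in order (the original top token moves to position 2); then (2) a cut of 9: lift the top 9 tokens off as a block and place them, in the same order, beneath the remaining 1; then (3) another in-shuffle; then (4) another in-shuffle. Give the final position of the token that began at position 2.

9

Track the token from position 2 forward through each operation:
  after op 1 (in-shuffle): 2 → 4
  after op 2 (cut 9): 4 → 5
  after op 3 (in-shuffle): 5 → 10
  after op 4 (in-shuffle): 10 → 9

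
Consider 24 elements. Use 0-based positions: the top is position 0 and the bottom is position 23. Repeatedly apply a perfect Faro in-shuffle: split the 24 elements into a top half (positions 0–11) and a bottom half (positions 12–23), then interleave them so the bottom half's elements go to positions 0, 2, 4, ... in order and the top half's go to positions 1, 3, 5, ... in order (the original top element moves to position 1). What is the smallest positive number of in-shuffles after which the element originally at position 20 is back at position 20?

Follow position 20 under repeated in-shuffles:
20 → 16 → 8 → 17 → 10 → 21 → 18 → 12 → 0 → 1 → 3 → 7 → 15 → 6 → 13 → 2 → 5 → 11 → 23 → 22 → 20
It first returns after 20 in-shuffles.

20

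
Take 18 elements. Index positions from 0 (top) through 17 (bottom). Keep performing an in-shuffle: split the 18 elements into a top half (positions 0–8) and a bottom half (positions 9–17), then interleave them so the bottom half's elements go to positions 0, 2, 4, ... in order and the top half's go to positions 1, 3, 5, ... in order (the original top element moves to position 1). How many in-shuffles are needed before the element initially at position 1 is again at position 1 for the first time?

18

Follow position 1 under repeated in-shuffles:
1 → 3 → 7 → 15 → 12 → 6 → 13 → 8 → 17 → 16 → 14 → 10 → 2 → 5 → 11 → 4 → 9 → 0 → 1
It first returns after 18 in-shuffles.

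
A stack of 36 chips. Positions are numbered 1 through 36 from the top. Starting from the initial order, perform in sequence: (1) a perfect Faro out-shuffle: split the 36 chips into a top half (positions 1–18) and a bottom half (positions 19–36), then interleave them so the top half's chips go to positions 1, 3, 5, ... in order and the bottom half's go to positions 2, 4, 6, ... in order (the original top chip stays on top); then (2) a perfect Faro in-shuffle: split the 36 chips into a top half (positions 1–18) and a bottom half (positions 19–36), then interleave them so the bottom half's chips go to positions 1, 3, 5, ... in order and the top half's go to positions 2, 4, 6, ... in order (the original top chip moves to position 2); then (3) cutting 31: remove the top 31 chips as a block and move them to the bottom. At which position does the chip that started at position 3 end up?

Track the chip from position 3 forward through each operation:
  after op 1 (out-shuffle): 3 → 5
  after op 2 (in-shuffle): 5 → 10
  after op 3 (cut 31): 10 → 15

15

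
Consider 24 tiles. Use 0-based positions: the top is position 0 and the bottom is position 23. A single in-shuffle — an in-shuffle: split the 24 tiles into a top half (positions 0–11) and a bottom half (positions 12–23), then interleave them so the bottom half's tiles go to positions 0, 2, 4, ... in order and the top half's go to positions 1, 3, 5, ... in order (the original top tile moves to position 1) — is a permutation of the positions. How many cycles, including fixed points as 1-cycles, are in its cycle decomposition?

Trace each unvisited position around until it returns:
(0 1 3 7 15 6 ... len 20) (4 9 19 14)
2 cycles in total.

2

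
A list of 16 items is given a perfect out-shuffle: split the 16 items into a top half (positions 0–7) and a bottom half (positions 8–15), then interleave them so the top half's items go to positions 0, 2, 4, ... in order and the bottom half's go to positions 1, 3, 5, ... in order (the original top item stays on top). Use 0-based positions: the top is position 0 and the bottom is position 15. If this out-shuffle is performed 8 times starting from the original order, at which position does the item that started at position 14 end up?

14

Track the item's position through each out-shuffle:
14 → 13 → 11 → 7 → 14 → 13 → 11 → 7 → 14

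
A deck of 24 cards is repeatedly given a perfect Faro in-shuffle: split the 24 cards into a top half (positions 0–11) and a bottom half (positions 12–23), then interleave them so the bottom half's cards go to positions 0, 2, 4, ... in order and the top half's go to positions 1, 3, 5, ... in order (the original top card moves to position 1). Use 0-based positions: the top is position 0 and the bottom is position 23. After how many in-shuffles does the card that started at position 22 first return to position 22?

20

Follow position 22 under repeated in-shuffles:
22 → 20 → 16 → 8 → 17 → 10 → 21 → 18 → 12 → 0 → 1 → 3 → 7 → 15 → 6 → 13 → 2 → 5 → 11 → 23 → 22
It first returns after 20 in-shuffles.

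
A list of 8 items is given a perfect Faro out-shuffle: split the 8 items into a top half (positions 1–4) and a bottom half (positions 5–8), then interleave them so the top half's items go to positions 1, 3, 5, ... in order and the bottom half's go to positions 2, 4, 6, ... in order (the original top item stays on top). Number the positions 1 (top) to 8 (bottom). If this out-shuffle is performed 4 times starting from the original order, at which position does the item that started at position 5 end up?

2

Track the item's position through each out-shuffle:
5 → 2 → 3 → 5 → 2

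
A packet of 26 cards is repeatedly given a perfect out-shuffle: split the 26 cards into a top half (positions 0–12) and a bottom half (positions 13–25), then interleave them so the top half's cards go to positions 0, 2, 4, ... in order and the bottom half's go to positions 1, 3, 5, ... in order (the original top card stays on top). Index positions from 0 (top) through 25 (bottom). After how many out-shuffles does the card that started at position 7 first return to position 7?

Follow position 7 under repeated out-shuffles:
7 → 14 → 3 → 6 → 12 → 24 → 23 → 21 → 17 → 9 → 18 → 11 → 22 → 19 → 13 → 1 → 2 → 4 → 8 → 16 → 7
It first returns after 20 out-shuffles.

20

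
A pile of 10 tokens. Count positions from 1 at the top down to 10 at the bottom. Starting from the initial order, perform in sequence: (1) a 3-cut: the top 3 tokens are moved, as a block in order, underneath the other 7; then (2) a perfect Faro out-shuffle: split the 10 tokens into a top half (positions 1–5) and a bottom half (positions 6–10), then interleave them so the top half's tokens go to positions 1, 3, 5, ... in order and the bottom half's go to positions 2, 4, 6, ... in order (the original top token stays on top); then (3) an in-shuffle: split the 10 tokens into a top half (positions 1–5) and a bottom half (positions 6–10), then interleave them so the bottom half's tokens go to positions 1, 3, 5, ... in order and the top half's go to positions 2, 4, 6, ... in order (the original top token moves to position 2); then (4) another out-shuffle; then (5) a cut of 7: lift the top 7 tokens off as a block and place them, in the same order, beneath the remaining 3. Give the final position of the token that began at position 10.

9

Track the token from position 10 forward through each operation:
  after op 1 (cut 3): 10 → 7
  after op 2 (out-shuffle): 7 → 4
  after op 3 (in-shuffle): 4 → 8
  after op 4 (out-shuffle): 8 → 6
  after op 5 (cut 7): 6 → 9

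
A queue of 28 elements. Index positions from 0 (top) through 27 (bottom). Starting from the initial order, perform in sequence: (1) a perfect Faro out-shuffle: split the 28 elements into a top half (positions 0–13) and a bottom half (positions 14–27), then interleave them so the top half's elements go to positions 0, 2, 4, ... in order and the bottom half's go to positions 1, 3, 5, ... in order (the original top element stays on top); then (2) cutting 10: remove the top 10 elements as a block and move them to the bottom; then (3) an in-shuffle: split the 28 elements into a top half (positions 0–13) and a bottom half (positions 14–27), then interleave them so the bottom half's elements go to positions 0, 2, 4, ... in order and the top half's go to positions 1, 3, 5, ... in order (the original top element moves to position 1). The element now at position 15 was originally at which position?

22

Undo the operations in reverse order, starting from position 15:
  undo op 3 (in-shuffle, from top half): 15 ← 7
  undo op 2 (cut 10): 7 ← 17
  undo op 1 (out-shuffle, from bottom half): 17 ← 22
So the element at position 15 came from original position 22.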